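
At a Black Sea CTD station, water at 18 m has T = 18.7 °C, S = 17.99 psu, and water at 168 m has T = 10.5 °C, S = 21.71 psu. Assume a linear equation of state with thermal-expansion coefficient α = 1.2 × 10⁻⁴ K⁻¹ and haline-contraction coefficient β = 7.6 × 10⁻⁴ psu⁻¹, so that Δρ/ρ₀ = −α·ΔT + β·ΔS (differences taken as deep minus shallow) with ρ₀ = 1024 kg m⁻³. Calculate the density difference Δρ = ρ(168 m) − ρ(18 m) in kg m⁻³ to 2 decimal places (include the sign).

+3.90 kg m⁻³

ΔT = -8.2 K, ΔS = +3.72 psu (deep − shallow).
Δρ/ρ₀ = −(1.2 × 10⁻⁴)(-8.2) + (7.6 × 10⁻⁴)(+3.72) = 3.8112 × 10⁻³.
Δρ = 1024 × (3.8112 × 10⁻³) = +3.90 kg m⁻³.
Positive Δρ: denser below, stable.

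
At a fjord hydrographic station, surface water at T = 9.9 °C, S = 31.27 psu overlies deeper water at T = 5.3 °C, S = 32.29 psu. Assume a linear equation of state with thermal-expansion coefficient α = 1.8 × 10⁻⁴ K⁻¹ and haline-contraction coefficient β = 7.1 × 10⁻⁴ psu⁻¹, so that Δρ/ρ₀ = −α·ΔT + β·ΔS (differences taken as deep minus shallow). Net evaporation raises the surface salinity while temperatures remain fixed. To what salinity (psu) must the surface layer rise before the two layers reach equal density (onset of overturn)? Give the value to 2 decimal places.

33.46 psu

Neutral buoyancy requires −α(T_deep − T_surf) + β(S_deep − S_surf′) = 0.
S_surf′ = S_deep − (α/β)·ΔT = 32.29 − (1.8 × 10⁻⁴/7.1 × 10⁻⁴)·(-4.6) = 33.4562 psu.
Increase required: 33.4562 − 31.27 = 2.1862 psu.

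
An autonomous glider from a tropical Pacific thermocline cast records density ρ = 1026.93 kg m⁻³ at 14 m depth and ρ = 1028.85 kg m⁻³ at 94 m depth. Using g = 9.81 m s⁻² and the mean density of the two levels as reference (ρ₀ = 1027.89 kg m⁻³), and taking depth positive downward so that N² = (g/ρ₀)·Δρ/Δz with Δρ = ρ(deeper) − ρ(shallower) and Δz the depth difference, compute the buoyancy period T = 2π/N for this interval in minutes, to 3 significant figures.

6.92 min

Δρ = 1028.85 − 1026.93 = 1.92 kg m⁻³ over Δz = 94 − 14 = 80 m.
N² = (9.81/1027.89) × (1.92/80) = 2.2905 × 10⁻⁴ s⁻².
N = √(2.2905 × 10⁻⁴) = 0.015134 rad s⁻¹, so T = 2π/N = 415.17 s = 6.9195 min ≈ 6.92 min.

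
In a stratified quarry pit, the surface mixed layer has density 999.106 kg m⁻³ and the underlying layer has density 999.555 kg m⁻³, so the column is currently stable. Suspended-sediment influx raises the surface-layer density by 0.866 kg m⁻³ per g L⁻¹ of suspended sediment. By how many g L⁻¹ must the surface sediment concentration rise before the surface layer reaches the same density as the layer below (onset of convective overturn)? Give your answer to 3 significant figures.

Density deficit of the surface layer: 999.555 − 999.106 = 0.449 kg m⁻³.
Required change = 0.449 / 0.866 = 0.518 g L⁻¹.

0.518 g L⁻¹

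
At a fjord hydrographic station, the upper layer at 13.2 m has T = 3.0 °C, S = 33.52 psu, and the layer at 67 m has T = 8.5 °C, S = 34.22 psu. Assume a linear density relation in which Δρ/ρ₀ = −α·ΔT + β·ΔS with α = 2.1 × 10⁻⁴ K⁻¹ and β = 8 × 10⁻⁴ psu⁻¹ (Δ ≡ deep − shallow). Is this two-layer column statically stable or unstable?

ΔT = 8.5 − 3.0 = +5.5 K and ΔS = 34.22 − 33.52 = +0.70 psu (deep − shallow).
−αΔT = -1.155 × 10⁻³; βΔS = 5.60 × 10⁻⁴; sum Δρ/ρ₀ = -5.95 × 10⁻⁴.
Δρ/ρ₀ < 0, so Δρ < 0: deeper water is lighter → statically unstable; the column would overturn.

unstable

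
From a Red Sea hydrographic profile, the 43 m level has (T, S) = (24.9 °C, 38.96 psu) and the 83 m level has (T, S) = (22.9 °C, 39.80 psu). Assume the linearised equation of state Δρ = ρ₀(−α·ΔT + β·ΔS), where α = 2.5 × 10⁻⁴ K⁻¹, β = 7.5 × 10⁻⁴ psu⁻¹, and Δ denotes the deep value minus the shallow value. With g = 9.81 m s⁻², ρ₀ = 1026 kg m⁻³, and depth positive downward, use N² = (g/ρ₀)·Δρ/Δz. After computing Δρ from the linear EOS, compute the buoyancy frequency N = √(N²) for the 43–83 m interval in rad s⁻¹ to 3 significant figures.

ΔT = -2.0 K, ΔS = +0.84 psu (deep − shallow).
Δρ/ρ₀ = −αΔT + βΔS = 5.00 × 10⁻⁴ + 6.30 × 10⁻⁴ = 1.13 × 10⁻³, so Δρ ≈ 1.159 kg m⁻³.
N² = (g/ρ₀)·Δρ/Δz = g·(Δρ/ρ₀)/Δz = 9.81 × 1.13 × 10⁻³ / 40 = 2.7713 × 10⁻⁴ s⁻².
N = √(2.7713 × 10⁻⁴) = 0.016647 rad s⁻¹ ≈ 0.0166 rad s⁻¹.

0.0166 rad s⁻¹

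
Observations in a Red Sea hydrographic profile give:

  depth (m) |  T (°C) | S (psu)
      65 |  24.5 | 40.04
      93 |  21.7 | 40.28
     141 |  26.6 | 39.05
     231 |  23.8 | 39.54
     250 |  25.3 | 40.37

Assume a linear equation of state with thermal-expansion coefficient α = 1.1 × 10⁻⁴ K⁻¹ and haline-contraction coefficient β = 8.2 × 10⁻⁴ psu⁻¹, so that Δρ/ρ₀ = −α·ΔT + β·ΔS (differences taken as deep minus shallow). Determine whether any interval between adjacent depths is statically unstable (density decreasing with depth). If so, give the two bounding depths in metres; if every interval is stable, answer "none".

Evaluate Δρ/ρ₀ = −αΔT + βΔS across each adjacent pair:
  65–93 m: −αΔT+βΔS = −(1.1 × 10⁻⁴)(-2.8)+(8.2 × 10⁻⁴)(+0.24) = 5.0 × 10⁻⁴ → stable
  93–141 m: −αΔT+βΔS = −(1.1 × 10⁻⁴)(+4.9)+(8.2 × 10⁻⁴)(-1.23) = -1.5 × 10⁻³ → UNSTABLE
  141–231 m: −αΔT+βΔS = −(1.1 × 10⁻⁴)(-2.8)+(8.2 × 10⁻⁴)(+0.49) = 7.1 × 10⁻⁴ → stable
  231–250 m: −αΔT+βΔS = −(1.1 × 10⁻⁴)(+1.5)+(8.2 × 10⁻⁴)(+0.83) = 5.2 × 10⁻⁴ → stable
The 93–141 m interval has Δρ < 0: lighter water underlies denser water.

93–141 m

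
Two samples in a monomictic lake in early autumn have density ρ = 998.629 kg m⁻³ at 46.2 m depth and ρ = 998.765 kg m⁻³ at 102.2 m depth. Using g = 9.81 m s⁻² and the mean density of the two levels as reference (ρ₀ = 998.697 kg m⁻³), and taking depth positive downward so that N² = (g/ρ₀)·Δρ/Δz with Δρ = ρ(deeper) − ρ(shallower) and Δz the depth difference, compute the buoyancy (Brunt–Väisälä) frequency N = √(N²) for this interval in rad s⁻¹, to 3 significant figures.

4.88 × 10⁻³ rad s⁻¹

Δρ = 998.765 − 998.629 = 0.136 kg m⁻³ over Δz = 102.2 − 46.2 = 56 m.
N² = (9.81/998.697) × (0.136/56) = 2.3855 × 10⁻⁵ s⁻².
N = √(2.3855 × 10⁻⁵) = 4.8842 × 10⁻³ rad s⁻¹ ≈ 4.88 × 10⁻³ rad s⁻¹.
Since Δρ > 0 the layer is stably stratified.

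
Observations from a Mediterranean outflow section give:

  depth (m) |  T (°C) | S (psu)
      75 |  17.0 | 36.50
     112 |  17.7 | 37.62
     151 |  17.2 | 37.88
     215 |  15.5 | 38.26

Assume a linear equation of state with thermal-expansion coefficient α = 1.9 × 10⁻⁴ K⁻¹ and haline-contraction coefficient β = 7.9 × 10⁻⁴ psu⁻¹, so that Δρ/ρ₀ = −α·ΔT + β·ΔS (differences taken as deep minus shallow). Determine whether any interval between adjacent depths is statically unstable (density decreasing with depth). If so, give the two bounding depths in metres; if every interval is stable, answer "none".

Evaluate Δρ/ρ₀ = −αΔT + βΔS across each adjacent pair:
  75–112 m: −αΔT+βΔS = −(1.9 × 10⁻⁴)(+0.7)+(7.9 × 10⁻⁴)(+1.12) = 7.5 × 10⁻⁴ → stable
  112–151 m: −αΔT+βΔS = −(1.9 × 10⁻⁴)(-0.5)+(7.9 × 10⁻⁴)(+0.26) = 3.0 × 10⁻⁴ → stable
  151–215 m: −αΔT+βΔS = −(1.9 × 10⁻⁴)(-1.7)+(7.9 × 10⁻⁴)(+0.38) = 6.2 × 10⁻⁴ → stable
Every interval has Δρ > 0: the column is stably stratified throughout.

none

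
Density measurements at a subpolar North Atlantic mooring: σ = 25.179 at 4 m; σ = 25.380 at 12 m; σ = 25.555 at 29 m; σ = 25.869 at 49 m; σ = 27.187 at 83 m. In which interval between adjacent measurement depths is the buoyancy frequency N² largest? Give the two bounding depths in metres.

49–83 m

Compute the density gradient over each adjacent pair:
  4–12 m: Δρ/Δz = 0.201/8 = 0.025 kg m⁻⁴
  12–29 m: Δρ/Δz = 0.175/17 = 0.010 kg m⁻⁴
  29–49 m: Δρ/Δz = 0.314/20 = 0.016 kg m⁻⁴
  49–83 m: Δρ/Δz = 1.318/34 = 0.039 kg m⁻⁴
The largest gradient is in the 49–83 m interval — the pycnocline.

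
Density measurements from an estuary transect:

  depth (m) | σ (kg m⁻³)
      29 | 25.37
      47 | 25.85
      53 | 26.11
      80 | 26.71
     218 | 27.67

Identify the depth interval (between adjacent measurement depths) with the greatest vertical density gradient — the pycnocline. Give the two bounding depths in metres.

47–53 m

Compute the density gradient over each adjacent pair:
  29–47 m: Δρ/Δz = 0.48/18 = 0.027 kg m⁻⁴
  47–53 m: Δρ/Δz = 0.26/6 = 0.043 kg m⁻⁴
  53–80 m: Δρ/Δz = 0.60/27 = 0.022 kg m⁻⁴
  80–218 m: Δρ/Δz = 0.96/138 = 7.0 × 10⁻³ kg m⁻⁴
The largest gradient is in the 47–53 m interval — the pycnocline.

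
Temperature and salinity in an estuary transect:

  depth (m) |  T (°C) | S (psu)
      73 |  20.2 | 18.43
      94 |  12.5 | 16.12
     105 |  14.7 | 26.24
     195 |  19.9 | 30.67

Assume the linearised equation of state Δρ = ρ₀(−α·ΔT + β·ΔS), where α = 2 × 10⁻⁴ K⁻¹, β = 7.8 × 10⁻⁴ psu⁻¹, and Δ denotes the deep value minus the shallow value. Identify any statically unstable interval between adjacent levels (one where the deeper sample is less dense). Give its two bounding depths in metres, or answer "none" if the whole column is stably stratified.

73–94 m

Evaluate Δρ/ρ₀ = −αΔT + βΔS across each adjacent pair:
  73–94 m: −αΔT+βΔS = −(2 × 10⁻⁴)(-7.7)+(7.8 × 10⁻⁴)(-2.31) = -2.6 × 10⁻⁴ → UNSTABLE
  94–105 m: −αΔT+βΔS = −(2 × 10⁻⁴)(+2.2)+(7.8 × 10⁻⁴)(+10.12) = 7.5 × 10⁻³ → stable
  105–195 m: −αΔT+βΔS = −(2 × 10⁻⁴)(+5.2)+(7.8 × 10⁻⁴)(+4.43) = 2.4 × 10⁻³ → stable
The 73–94 m interval has Δρ < 0: lighter water underlies denser water.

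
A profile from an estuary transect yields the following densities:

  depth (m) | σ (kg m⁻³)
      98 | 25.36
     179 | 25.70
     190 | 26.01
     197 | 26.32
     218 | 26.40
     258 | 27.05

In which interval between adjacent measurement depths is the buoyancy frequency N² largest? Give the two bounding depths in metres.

Compute the density gradient over each adjacent pair:
  98–179 m: Δρ/Δz = 0.34/81 = 4.2 × 10⁻³ kg m⁻⁴
  179–190 m: Δρ/Δz = 0.31/11 = 0.028 kg m⁻⁴
  190–197 m: Δρ/Δz = 0.31/7 = 0.044 kg m⁻⁴
  197–218 m: Δρ/Δz = 0.08/21 = 3.8 × 10⁻³ kg m⁻⁴
  218–258 m: Δρ/Δz = 0.65/40 = 0.016 kg m⁻⁴
The largest gradient is in the 190–197 m interval — the pycnocline.

190–197 m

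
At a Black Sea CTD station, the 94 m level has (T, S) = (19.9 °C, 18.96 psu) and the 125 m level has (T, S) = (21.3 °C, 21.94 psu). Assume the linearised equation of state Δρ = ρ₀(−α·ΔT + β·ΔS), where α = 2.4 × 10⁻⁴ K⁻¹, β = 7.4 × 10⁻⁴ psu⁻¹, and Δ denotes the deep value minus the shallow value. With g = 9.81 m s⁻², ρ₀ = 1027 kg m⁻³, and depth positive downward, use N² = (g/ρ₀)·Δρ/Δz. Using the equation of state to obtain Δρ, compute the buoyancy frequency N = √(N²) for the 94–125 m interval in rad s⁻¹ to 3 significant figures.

0.0243 rad s⁻¹

ΔT = +1.4 K, ΔS = +2.98 psu (deep − shallow).
Δρ/ρ₀ = −αΔT + βΔS = -3.36 × 10⁻⁴ + 2.2052 × 10⁻³ = 1.8692 × 10⁻³, so Δρ ≈ 1.920 kg m⁻³.
N² = (g/ρ₀)·Δρ/Δz = g·(Δρ/ρ₀)/Δz = 9.81 × 1.8692 × 10⁻³ / 31 = 5.9151 × 10⁻⁴ s⁻².
N = √(5.9151 × 10⁻⁴) = 0.024321 rad s⁻¹ ≈ 0.0243 rad s⁻¹.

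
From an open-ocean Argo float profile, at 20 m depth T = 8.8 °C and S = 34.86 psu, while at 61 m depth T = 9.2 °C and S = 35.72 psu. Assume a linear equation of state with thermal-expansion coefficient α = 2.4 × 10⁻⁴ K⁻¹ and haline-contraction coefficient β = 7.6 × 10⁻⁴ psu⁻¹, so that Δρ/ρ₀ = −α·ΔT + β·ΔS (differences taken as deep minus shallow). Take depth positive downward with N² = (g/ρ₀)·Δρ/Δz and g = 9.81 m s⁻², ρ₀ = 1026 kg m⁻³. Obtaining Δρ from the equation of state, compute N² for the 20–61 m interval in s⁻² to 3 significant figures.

ΔT = +0.4 K, ΔS = +0.86 psu (deep − shallow).
Δρ/ρ₀ = −αΔT + βΔS = -9.60 × 10⁻⁵ + 6.536 × 10⁻⁴ = 5.576 × 10⁻⁴, so Δρ ≈ 0.5721 kg m⁻³.
N² = (g/ρ₀)·Δρ/Δz = g·(Δρ/ρ₀)/Δz = 9.81 × 5.576 × 10⁻⁴ / 41 = 1.3342 × 10⁻⁴ s⁻² ≈ 1.33 × 10⁻⁴ s⁻².

1.33 × 10⁻⁴ s⁻²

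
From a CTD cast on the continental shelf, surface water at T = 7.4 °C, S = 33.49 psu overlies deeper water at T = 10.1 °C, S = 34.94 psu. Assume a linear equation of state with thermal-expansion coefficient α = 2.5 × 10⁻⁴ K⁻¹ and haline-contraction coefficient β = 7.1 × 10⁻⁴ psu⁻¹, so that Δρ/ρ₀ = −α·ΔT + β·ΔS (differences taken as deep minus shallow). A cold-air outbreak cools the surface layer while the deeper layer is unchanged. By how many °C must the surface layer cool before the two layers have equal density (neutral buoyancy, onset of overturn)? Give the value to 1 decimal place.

1.4 °C

Neutral buoyancy requires Δρ = 0, i.e. −α(T_deep − T_surf′) + β(S_deep − S_surf) = 0.
T_surf′ = T_deep − (β/α)·ΔS = 10.1 − (7.1 × 10⁻⁴/2.5 × 10⁻⁴)·(+1.45) = 5.982 °C.
Cooling required: 7.4 − (5.982) = 1.418 °C.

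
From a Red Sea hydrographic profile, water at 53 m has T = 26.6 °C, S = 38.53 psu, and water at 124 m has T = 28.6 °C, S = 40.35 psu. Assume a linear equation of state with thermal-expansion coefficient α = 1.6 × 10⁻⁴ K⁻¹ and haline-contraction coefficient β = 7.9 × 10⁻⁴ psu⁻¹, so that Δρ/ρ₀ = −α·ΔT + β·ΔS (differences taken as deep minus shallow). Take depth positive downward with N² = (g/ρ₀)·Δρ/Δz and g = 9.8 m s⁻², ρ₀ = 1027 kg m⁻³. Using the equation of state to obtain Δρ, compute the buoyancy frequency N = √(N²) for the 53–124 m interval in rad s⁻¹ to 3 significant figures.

ΔT = +2.0 K, ΔS = +1.82 psu (deep − shallow).
Δρ/ρ₀ = −αΔT + βΔS = -3.20 × 10⁻⁴ + 1.4378 × 10⁻³ = 1.1178 × 10⁻³, so Δρ ≈ 1.148 kg m⁻³.
N² = (g/ρ₀)·Δρ/Δz = g·(Δρ/ρ₀)/Δz = 9.8 × 1.1178 × 10⁻³ / 71 = 1.5429 × 10⁻⁴ s⁻².
N = √(1.5429 × 10⁻⁴) = 0.012421 rad s⁻¹ ≈ 0.0124 rad s⁻¹.

0.0124 rad s⁻¹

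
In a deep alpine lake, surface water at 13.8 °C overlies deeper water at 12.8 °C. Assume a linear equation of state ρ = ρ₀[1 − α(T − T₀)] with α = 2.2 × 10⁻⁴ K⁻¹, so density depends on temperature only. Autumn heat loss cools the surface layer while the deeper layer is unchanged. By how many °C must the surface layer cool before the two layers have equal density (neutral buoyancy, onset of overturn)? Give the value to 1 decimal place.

With temperature the only control, equal density requires T_surf′ = T_deep.
T_surf′ = 12.8 °C.
Cooling required: 13.8 − 12.8 = 1.0 °C.

1.0 °C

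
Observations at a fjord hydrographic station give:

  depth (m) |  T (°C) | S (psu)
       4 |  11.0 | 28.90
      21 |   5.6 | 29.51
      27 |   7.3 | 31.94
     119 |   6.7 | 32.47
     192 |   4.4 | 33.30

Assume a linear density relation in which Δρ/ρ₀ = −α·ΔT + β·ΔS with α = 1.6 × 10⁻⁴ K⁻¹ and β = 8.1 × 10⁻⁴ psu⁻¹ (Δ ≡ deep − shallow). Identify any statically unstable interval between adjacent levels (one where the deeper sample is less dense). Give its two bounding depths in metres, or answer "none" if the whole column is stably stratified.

none

Evaluate Δρ/ρ₀ = −αΔT + βΔS across each adjacent pair:
  4–21 m: −αΔT+βΔS = −(1.6 × 10⁻⁴)(-5.4)+(8.1 × 10⁻⁴)(+0.61) = 1.4 × 10⁻³ → stable
  21–27 m: −αΔT+βΔS = −(1.6 × 10⁻⁴)(+1.7)+(8.1 × 10⁻⁴)(+2.43) = 1.7 × 10⁻³ → stable
  27–119 m: −αΔT+βΔS = −(1.6 × 10⁻⁴)(-0.6)+(8.1 × 10⁻⁴)(+0.53) = 5.3 × 10⁻⁴ → stable
  119–192 m: −αΔT+βΔS = −(1.6 × 10⁻⁴)(-2.3)+(8.1 × 10⁻⁴)(+0.83) = 1.0 × 10⁻³ → stable
Every interval has Δρ > 0: the column is stably stratified throughout.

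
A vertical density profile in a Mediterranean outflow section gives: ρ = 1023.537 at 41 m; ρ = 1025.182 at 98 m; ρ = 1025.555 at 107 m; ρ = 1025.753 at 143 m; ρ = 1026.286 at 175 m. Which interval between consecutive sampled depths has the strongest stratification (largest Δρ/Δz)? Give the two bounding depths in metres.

Compute the density gradient over each adjacent pair:
  41–98 m: Δρ/Δz = 1.645/57 = 0.029 kg m⁻⁴
  98–107 m: Δρ/Δz = 0.373/9 = 0.041 kg m⁻⁴
  107–143 m: Δρ/Δz = 0.198/36 = 5.5 × 10⁻³ kg m⁻⁴
  143–175 m: Δρ/Δz = 0.533/32 = 0.017 kg m⁻⁴
The largest gradient is in the 98–107 m interval — the pycnocline.

98–107 m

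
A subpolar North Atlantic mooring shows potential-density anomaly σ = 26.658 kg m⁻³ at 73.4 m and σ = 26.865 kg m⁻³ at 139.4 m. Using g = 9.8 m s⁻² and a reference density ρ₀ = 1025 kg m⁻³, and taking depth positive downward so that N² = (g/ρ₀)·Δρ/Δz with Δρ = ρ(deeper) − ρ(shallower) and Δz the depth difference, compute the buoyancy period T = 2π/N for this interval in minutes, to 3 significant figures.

19.1 min

Δρ = 1026.865 − 1026.658 = 0.207 kg m⁻³ over Δz = 139.4 − 73.4 = 66 m.
N² = (9.8/1025) × (0.207/66) = 2.9987 × 10⁻⁵ s⁻².
N = √(2.9987 × 10⁻⁵) = 5.4760 × 10⁻³ rad s⁻¹, so T = 2π/N = 1.1474 × 10³ s = 19.123 min ≈ 19.1 min.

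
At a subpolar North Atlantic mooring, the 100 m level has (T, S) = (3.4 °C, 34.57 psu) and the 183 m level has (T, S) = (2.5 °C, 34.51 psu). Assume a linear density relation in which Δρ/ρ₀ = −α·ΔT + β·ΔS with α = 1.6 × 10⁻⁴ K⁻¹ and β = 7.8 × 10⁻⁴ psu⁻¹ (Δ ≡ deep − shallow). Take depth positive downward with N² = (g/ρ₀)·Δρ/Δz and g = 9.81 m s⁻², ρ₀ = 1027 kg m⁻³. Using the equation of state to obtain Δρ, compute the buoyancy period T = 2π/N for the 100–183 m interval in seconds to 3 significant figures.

1.85 × 10³ s

ΔT = -0.9 K, ΔS = -0.06 psu (deep − shallow).
Δρ/ρ₀ = −αΔT + βΔS = 1.44 × 10⁻⁴ − 4.68 × 10⁻⁵ = 9.72 × 10⁻⁵, so Δρ ≈ 0.09982 kg m⁻³.
N² = (g/ρ₀)·Δρ/Δz = g·(Δρ/ρ₀)/Δz = 9.81 × 9.72 × 10⁻⁵ / 83 = 1.1488 × 10⁻⁵ s⁻².
N = √(1.1488 × 10⁻⁵) = 3.3894 × 10⁻³ rad s⁻¹ → T = 2π/N = 1.8538 × 10³ s ≈ 1.85 × 10³ s.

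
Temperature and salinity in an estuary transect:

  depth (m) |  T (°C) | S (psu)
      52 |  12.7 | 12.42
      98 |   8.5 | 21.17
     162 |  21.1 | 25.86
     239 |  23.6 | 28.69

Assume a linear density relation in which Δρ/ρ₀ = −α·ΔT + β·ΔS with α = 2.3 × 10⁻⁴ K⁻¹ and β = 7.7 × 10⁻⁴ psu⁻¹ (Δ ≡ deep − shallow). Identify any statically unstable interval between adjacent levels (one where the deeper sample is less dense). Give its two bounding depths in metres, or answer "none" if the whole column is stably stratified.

Evaluate Δρ/ρ₀ = −αΔT + βΔS across each adjacent pair:
  52–98 m: −αΔT+βΔS = −(2.3 × 10⁻⁴)(-4.2)+(7.7 × 10⁻⁴)(+8.75) = 7.7 × 10⁻³ → stable
  98–162 m: −αΔT+βΔS = −(2.3 × 10⁻⁴)(+12.6)+(7.7 × 10⁻⁴)(+4.69) = 7.1 × 10⁻⁴ → stable
  162–239 m: −αΔT+βΔS = −(2.3 × 10⁻⁴)(+2.5)+(7.7 × 10⁻⁴)(+2.83) = 1.6 × 10⁻³ → stable
Every interval has Δρ > 0: the column is stably stratified throughout.

none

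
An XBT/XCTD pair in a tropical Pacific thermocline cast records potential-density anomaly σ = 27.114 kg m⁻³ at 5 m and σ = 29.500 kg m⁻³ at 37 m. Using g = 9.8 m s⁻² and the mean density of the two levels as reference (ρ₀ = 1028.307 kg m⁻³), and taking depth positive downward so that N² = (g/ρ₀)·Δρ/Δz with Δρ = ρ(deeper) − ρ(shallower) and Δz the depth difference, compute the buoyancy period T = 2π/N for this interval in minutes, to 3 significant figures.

Δρ = 1029.500 − 1027.114 = 2.386 kg m⁻³ over Δz = 37 − 5 = 32 m.
N² = (9.8/1028.307) × (2.386/32) = 7.1060 × 10⁻⁴ s⁻².
N = √(7.1060 × 10⁻⁴) = 0.026657 rad s⁻¹, so T = 2π/N = 235.70 s = 3.9283 min ≈ 3.93 min.

3.93 min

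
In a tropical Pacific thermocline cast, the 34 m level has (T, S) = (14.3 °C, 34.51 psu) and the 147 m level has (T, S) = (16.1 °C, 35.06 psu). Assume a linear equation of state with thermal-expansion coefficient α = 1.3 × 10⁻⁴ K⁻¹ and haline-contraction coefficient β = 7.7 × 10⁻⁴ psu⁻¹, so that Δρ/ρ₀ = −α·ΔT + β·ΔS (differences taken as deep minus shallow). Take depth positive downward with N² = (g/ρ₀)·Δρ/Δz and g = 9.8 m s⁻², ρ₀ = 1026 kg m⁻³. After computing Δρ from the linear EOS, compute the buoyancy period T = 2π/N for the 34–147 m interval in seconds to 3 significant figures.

1.55 × 10³ s

ΔT = +1.8 K, ΔS = +0.55 psu (deep − shallow).
Δρ/ρ₀ = −αΔT + βΔS = -2.34 × 10⁻⁴ + 4.235 × 10⁻⁴ = 1.895 × 10⁻⁴, so Δρ ≈ 0.1944 kg m⁻³.
N² = (g/ρ₀)·Δρ/Δz = g·(Δρ/ρ₀)/Δz = 9.8 × 1.895 × 10⁻⁴ / 113 = 1.6435 × 10⁻⁵ s⁻².
N = √(1.6435 × 10⁻⁵) = 4.0540 × 10⁻³ rad s⁻¹ → T = 2π/N = 1.5499 × 10³ s ≈ 1.55 × 10³ s.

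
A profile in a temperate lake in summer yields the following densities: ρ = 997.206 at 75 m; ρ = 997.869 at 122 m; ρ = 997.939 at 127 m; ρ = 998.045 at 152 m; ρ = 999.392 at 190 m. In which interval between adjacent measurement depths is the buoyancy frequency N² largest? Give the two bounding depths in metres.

Compute the density gradient over each adjacent pair:
  75–122 m: Δρ/Δz = 0.663/47 = 0.014 kg m⁻⁴
  122–127 m: Δρ/Δz = 0.070/5 = 0.014 kg m⁻⁴
  127–152 m: Δρ/Δz = 0.106/25 = 4.2 × 10⁻³ kg m⁻⁴
  152–190 m: Δρ/Δz = 1.347/38 = 0.035 kg m⁻⁴
The largest gradient is in the 152–190 m interval — the pycnocline.

152–190 m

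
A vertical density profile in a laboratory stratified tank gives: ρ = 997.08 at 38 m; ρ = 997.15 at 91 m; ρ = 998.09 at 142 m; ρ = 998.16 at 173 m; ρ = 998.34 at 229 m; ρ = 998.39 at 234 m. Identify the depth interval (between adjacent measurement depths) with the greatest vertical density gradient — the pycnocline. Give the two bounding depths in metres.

91–142 m

Compute the density gradient over each adjacent pair:
  38–91 m: Δρ/Δz = 0.07/53 = 1.3 × 10⁻³ kg m⁻⁴
  91–142 m: Δρ/Δz = 0.94/51 = 0.018 kg m⁻⁴
  142–173 m: Δρ/Δz = 0.07/31 = 2.3 × 10⁻³ kg m⁻⁴
  173–229 m: Δρ/Δz = 0.18/56 = 3.2 × 10⁻³ kg m⁻⁴
  229–234 m: Δρ/Δz = 0.05/5 = 0.010 kg m⁻⁴
The largest gradient is in the 91–142 m interval — the pycnocline.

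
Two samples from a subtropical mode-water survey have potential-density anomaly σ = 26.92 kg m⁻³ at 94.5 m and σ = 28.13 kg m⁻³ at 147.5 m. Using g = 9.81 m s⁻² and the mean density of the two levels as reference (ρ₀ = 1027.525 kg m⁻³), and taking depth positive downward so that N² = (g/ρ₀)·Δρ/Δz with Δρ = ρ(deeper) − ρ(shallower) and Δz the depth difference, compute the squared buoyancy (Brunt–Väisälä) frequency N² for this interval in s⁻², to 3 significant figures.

Δρ = 1028.13 − 1026.92 = 1.21 kg m⁻³ over Δz = 147.5 − 94.5 = 53 m.
N² = (9.81/1027.525) × (1.21/53) = 2.1796 × 10⁻⁴ s⁻² ≈ 2.18 × 10⁻⁴ s⁻².

2.18 × 10⁻⁴ s⁻²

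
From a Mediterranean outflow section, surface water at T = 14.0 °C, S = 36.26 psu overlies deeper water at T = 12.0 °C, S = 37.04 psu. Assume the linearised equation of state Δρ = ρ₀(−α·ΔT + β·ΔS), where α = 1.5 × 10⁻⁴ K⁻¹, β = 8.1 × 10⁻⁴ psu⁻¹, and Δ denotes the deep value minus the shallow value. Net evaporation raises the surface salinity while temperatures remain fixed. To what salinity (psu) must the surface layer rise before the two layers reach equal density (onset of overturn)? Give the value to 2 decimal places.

37.41 psu

Neutral buoyancy requires −α(T_deep − T_surf) + β(S_deep − S_surf′) = 0.
S_surf′ = S_deep − (α/β)·ΔT = 37.04 − (1.5 × 10⁻⁴/8.1 × 10⁻⁴)·(-2.0) = 37.4104 psu.
Increase required: 37.4104 − 36.26 = 1.1504 psu.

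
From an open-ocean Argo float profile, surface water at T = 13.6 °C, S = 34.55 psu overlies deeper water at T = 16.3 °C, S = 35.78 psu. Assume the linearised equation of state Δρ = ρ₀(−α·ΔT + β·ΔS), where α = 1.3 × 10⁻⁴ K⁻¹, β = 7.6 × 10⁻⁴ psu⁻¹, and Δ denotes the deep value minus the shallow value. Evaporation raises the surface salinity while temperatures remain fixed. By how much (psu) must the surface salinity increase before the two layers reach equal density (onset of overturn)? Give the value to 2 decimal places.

Neutral buoyancy requires −α(T_deep − T_surf) + β(S_deep − S_surf′) = 0.
S_surf′ = S_deep − (α/β)·ΔT = 35.78 − (1.3 × 10⁻⁴/7.6 × 10⁻⁴)·(+2.7) = 35.3182 psu.
Increase required: 35.3182 − 34.55 = 0.7682 psu.

0.77 psu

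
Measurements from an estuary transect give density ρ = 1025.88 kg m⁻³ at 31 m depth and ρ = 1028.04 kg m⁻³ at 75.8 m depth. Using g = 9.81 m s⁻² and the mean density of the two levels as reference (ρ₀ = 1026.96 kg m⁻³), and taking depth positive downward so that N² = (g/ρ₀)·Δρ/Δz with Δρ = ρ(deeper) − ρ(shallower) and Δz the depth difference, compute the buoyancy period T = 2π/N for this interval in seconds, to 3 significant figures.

Δρ = 1028.04 − 1025.88 = 2.16 kg m⁻³ over Δz = 75.8 − 31 = 44.8 m.
N² = (9.81/1026.96) × (2.16/44.8) = 4.6057 × 10⁻⁴ s⁻².
N = √(4.6057 × 10⁻⁴) = 0.021461 rad s⁻¹, so T = 2π/N = 292.77 s ≈ 293 s.

293 s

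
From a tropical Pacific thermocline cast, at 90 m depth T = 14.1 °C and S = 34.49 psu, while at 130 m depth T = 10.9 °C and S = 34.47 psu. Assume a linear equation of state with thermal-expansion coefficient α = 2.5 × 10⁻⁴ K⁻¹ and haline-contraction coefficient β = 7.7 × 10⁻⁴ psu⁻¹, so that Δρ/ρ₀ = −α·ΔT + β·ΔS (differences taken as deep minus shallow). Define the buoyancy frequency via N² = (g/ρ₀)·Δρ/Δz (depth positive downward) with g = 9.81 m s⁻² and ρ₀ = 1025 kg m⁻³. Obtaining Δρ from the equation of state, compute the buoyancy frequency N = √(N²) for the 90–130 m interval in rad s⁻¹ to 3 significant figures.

ΔT = -3.2 K, ΔS = -0.02 psu (deep − shallow).
Δρ/ρ₀ = −αΔT + βΔS = 8.00 × 10⁻⁴ − 1.54 × 10⁻⁵ = 7.846 × 10⁻⁴, so Δρ ≈ 0.8042 kg m⁻³.
N² = (g/ρ₀)·Δρ/Δz = g·(Δρ/ρ₀)/Δz = 9.81 × 7.846 × 10⁻⁴ / 40 = 1.9242 × 10⁻⁴ s⁻².
N = √(1.9242 × 10⁻⁴) = 0.013872 rad s⁻¹ ≈ 0.0139 rad s⁻¹.

0.0139 rad s⁻¹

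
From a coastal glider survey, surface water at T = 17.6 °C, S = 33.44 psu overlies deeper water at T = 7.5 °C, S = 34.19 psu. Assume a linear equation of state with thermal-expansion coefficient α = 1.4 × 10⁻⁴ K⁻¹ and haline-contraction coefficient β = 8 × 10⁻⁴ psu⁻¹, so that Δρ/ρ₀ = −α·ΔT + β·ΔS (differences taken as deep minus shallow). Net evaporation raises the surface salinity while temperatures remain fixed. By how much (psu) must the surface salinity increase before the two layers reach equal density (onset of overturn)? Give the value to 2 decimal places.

Neutral buoyancy requires −α(T_deep − T_surf) + β(S_deep − S_surf′) = 0.
S_surf′ = S_deep − (α/β)·ΔT = 34.19 − (1.4 × 10⁻⁴/8 × 10⁻⁴)·(-10.1) = 35.9575 psu.
Increase required: 35.9575 − 33.44 = 2.5175 psu.

2.52 psu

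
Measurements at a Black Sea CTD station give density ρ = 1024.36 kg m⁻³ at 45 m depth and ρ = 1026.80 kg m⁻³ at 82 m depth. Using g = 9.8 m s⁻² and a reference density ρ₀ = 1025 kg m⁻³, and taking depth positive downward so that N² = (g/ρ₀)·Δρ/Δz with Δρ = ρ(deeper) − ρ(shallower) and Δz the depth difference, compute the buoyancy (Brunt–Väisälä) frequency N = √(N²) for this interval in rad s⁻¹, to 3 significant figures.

Δρ = 1026.80 − 1024.36 = 2.44 kg m⁻³ over Δz = 82 − 45 = 37 m.
N² = (9.8/1025) × (2.44/37) = 6.3051 × 10⁻⁴ s⁻².
N = √(6.3051 × 10⁻⁴) = 0.025110 rad s⁻¹ ≈ 0.0251 rad s⁻¹.

0.0251 rad s⁻¹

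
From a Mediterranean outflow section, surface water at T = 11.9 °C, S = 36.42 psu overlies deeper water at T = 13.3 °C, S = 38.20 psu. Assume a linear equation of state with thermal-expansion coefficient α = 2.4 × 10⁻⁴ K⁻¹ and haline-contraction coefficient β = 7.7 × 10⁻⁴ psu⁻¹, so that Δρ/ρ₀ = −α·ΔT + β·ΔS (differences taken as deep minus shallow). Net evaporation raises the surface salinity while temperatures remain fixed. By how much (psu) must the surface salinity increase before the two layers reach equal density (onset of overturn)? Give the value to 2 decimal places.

Neutral buoyancy requires −α(T_deep − T_surf) + β(S_deep − S_surf′) = 0.
S_surf′ = S_deep − (α/β)·ΔT = 38.20 − (2.4 × 10⁻⁴/7.7 × 10⁻⁴)·(+1.4) = 37.7636 psu.
Increase required: 37.7636 − 36.42 = 1.3436 psu.

1.34 psu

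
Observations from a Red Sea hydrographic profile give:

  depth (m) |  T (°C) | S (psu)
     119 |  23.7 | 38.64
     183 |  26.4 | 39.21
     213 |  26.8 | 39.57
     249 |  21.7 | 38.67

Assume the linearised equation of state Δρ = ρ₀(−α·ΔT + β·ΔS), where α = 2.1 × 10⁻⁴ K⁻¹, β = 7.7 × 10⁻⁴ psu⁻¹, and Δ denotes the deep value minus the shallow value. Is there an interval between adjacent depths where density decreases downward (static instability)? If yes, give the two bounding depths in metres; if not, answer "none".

Evaluate Δρ/ρ₀ = −αΔT + βΔS across each adjacent pair:
  119–183 m: −αΔT+βΔS = −(2.1 × 10⁻⁴)(+2.7)+(7.7 × 10⁻⁴)(+0.57) = -1.3 × 10⁻⁴ → UNSTABLE
  183–213 m: −αΔT+βΔS = −(2.1 × 10⁻⁴)(+0.4)+(7.7 × 10⁻⁴)(+0.36) = 1.9 × 10⁻⁴ → stable
  213–249 m: −αΔT+βΔS = −(2.1 × 10⁻⁴)(-5.1)+(7.7 × 10⁻⁴)(-0.90) = 3.8 × 10⁻⁴ → stable
The 119–183 m interval has Δρ < 0: lighter water underlies denser water.

119–183 m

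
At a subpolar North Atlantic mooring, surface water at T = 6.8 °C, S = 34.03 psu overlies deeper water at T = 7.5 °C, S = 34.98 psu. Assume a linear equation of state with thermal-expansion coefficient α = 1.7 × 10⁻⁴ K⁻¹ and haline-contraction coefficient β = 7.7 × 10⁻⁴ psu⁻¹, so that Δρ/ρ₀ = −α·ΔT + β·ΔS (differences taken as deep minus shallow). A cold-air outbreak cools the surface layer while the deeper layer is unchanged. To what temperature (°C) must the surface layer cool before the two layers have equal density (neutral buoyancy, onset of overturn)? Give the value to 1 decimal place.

Neutral buoyancy requires Δρ = 0, i.e. −α(T_deep − T_surf′) + β(S_deep − S_surf) = 0.
T_surf′ = T_deep − (β/α)·ΔS = 7.5 − (7.7 × 10⁻⁴/1.7 × 10⁻⁴)·(+0.95) = 3.197 °C.
Cooling required: 6.8 − (3.197) = 3.603 °C.

3.2 °C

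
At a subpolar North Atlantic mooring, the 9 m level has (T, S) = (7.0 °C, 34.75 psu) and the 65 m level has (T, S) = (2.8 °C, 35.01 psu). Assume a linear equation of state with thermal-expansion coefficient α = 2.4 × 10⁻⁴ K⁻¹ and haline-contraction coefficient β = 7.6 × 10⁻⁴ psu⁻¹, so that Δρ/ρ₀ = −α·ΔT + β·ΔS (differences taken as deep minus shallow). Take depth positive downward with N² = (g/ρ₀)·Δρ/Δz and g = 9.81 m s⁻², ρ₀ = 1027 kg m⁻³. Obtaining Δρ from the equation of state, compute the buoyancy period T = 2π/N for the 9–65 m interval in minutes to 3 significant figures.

7.21 min

ΔT = -4.2 K, ΔS = +0.26 psu (deep − shallow).
Δρ/ρ₀ = −αΔT + βΔS = 1.008 × 10⁻³ + 1.976 × 10⁻⁴ = 1.2056 × 10⁻³, so Δρ ≈ 1.238 kg m⁻³.
N² = (g/ρ₀)·Δρ/Δz = g·(Δρ/ρ₀)/Δz = 9.81 × 1.2056 × 10⁻³ / 56 = 2.1120 × 10⁻⁴ s⁻².
N = √(2.1120 × 10⁻⁴) = 0.014533 rad s⁻¹ → T = 2π/N = 432.34 s = 7.2057 min ≈ 7.21 min.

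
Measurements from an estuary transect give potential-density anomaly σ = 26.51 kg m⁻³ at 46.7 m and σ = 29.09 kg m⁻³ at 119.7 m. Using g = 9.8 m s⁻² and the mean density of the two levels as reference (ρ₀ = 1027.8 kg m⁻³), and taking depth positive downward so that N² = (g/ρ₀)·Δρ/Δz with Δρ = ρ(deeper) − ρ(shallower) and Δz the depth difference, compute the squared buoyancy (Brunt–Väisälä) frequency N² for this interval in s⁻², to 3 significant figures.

Δρ = 1029.09 − 1026.51 = 2.58 kg m⁻³ over Δz = 119.7 − 46.7 = 73 m.
N² = (9.8/1027.8) × (2.58/73) = 3.3699 × 10⁻⁴ s⁻² ≈ 3.37 × 10⁻⁴ s⁻².

3.37 × 10⁻⁴ s⁻²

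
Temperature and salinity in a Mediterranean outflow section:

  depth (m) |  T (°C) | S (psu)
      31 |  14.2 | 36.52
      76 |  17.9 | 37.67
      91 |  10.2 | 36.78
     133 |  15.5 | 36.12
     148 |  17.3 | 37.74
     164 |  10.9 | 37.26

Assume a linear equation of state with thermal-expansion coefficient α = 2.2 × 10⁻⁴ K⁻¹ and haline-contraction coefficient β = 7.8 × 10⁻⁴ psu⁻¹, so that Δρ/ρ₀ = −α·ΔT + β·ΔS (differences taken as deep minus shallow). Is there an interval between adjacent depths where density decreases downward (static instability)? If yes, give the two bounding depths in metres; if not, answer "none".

Evaluate Δρ/ρ₀ = −αΔT + βΔS across each adjacent pair:
  31–76 m: −αΔT+βΔS = −(2.2 × 10⁻⁴)(+3.7)+(7.8 × 10⁻⁴)(+1.15) = 8.3 × 10⁻⁵ → stable
  76–91 m: −αΔT+βΔS = −(2.2 × 10⁻⁴)(-7.7)+(7.8 × 10⁻⁴)(-0.89) = 1.0 × 10⁻³ → stable
  91–133 m: −αΔT+βΔS = −(2.2 × 10⁻⁴)(+5.3)+(7.8 × 10⁻⁴)(-0.66) = -1.7 × 10⁻³ → UNSTABLE
  133–148 m: −αΔT+βΔS = −(2.2 × 10⁻⁴)(+1.8)+(7.8 × 10⁻⁴)(+1.62) = 8.7 × 10⁻⁴ → stable
  148–164 m: −αΔT+βΔS = −(2.2 × 10⁻⁴)(-6.4)+(7.8 × 10⁻⁴)(-0.48) = 1.0 × 10⁻³ → stable
The 91–133 m interval has Δρ < 0: lighter water underlies denser water.

91–133 m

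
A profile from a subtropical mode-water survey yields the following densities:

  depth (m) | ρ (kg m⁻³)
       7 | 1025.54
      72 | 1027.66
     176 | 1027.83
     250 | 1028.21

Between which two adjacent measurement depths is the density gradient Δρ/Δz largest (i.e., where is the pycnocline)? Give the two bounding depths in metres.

7–72 m

Compute the density gradient over each adjacent pair:
  7–72 m: Δρ/Δz = 2.12/65 = 0.033 kg m⁻⁴
  72–176 m: Δρ/Δz = 0.17/104 = 1.6 × 10⁻³ kg m⁻⁴
  176–250 m: Δρ/Δz = 0.38/74 = 5.1 × 10⁻³ kg m⁻⁴
The largest gradient is in the 7–72 m interval — the pycnocline.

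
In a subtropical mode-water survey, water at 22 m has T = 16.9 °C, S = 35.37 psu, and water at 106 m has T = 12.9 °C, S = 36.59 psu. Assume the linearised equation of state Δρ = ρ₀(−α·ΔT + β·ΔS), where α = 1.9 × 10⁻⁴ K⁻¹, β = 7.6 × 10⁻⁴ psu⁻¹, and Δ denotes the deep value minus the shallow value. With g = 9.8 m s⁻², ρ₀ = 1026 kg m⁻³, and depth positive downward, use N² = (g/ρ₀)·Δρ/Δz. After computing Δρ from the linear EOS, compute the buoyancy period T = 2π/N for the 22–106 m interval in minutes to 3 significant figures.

ΔT = -4.0 K, ΔS = +1.22 psu (deep − shallow).
Δρ/ρ₀ = −αΔT + βΔS = 7.60 × 10⁻⁴ + 9.272 × 10⁻⁴ = 1.6872 × 10⁻³, so Δρ ≈ 1.731 kg m⁻³.
N² = (g/ρ₀)·Δρ/Δz = g·(Δρ/ρ₀)/Δz = 9.8 × 1.6872 × 10⁻³ / 84 = 1.9684 × 10⁻⁴ s⁻².
N = √(1.9684 × 10⁻⁴) = 0.014030 rad s⁻¹ → T = 2π/N = 447.84 s = 7.4640 min ≈ 7.46 min.

7.46 min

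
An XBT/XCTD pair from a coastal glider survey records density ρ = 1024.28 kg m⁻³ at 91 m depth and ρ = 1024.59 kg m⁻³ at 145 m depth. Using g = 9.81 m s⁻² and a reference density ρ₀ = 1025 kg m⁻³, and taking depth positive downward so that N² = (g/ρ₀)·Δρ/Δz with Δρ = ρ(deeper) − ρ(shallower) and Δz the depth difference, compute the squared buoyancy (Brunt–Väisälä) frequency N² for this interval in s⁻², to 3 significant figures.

Δρ = 1024.59 − 1024.28 = 0.31 kg m⁻³ over Δz = 145 − 91 = 54 m.
N² = (9.81/1025) × (0.31/54) = 5.4943 × 10⁻⁵ s⁻² ≈ 5.49 × 10⁻⁵ s⁻².

5.49 × 10⁻⁵ s⁻²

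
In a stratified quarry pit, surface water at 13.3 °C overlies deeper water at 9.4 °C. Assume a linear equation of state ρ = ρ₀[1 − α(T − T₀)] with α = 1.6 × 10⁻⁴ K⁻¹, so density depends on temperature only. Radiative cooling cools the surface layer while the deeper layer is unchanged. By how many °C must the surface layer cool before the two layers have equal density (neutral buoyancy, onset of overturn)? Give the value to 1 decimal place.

With temperature the only control, equal density requires T_surf′ = T_deep.
T_surf′ = 9.4 °C.
Cooling required: 13.3 − 9.4 = 3.9 °C.

3.9 °C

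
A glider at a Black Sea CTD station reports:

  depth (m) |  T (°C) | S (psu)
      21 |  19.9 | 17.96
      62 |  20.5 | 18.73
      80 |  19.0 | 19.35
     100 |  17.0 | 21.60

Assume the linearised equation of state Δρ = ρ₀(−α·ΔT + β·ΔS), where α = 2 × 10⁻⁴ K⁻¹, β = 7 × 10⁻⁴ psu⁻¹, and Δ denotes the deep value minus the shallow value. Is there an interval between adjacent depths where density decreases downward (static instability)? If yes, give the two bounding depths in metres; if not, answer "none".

Evaluate Δρ/ρ₀ = −αΔT + βΔS across each adjacent pair:
  21–62 m: −αΔT+βΔS = −(2 × 10⁻⁴)(+0.6)+(7 × 10⁻⁴)(+0.77) = 4.2 × 10⁻⁴ → stable
  62–80 m: −αΔT+βΔS = −(2 × 10⁻⁴)(-1.5)+(7 × 10⁻⁴)(+0.62) = 7.3 × 10⁻⁴ → stable
  80–100 m: −αΔT+βΔS = −(2 × 10⁻⁴)(-2.0)+(7 × 10⁻⁴)(+2.25) = 2.0 × 10⁻³ → stable
Every interval has Δρ > 0: the column is stably stratified throughout.

none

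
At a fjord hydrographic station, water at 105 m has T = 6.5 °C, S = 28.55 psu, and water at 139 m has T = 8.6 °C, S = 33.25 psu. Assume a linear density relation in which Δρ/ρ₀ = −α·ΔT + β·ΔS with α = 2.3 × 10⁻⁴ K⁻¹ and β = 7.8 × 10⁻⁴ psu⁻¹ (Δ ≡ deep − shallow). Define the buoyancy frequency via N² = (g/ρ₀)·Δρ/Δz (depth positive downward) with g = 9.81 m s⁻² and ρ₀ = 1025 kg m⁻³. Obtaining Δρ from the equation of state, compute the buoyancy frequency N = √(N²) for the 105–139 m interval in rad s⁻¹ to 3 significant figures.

0.0303 rad s⁻¹

ΔT = +2.1 K, ΔS = +4.70 psu (deep − shallow).
Δρ/ρ₀ = −αΔT + βΔS = -4.83 × 10⁻⁴ + 3.666 × 10⁻³ = 3.183 × 10⁻³, so Δρ ≈ 3.263 kg m⁻³.
N² = (g/ρ₀)·Δρ/Δz = g·(Δρ/ρ₀)/Δz = 9.81 × 3.183 × 10⁻³ / 34 = 9.1839 × 10⁻⁴ s⁻².
N = √(9.1839 × 10⁻⁴) = 0.030305 rad s⁻¹ ≈ 0.0303 rad s⁻¹.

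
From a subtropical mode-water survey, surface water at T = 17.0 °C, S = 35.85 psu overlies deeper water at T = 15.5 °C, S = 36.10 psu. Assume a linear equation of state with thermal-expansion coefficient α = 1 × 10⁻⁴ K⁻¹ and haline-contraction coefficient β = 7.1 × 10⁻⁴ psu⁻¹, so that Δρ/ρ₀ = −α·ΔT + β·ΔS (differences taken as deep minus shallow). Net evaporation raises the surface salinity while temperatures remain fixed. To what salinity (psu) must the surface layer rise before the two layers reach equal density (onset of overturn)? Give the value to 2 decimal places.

36.31 psu

Neutral buoyancy requires −α(T_deep − T_surf) + β(S_deep − S_surf′) = 0.
S_surf′ = S_deep − (α/β)·ΔT = 36.10 − (1 × 10⁻⁴/7.1 × 10⁻⁴)·(-1.5) = 36.3113 psu.
Increase required: 36.3113 − 35.85 = 0.4613 psu.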